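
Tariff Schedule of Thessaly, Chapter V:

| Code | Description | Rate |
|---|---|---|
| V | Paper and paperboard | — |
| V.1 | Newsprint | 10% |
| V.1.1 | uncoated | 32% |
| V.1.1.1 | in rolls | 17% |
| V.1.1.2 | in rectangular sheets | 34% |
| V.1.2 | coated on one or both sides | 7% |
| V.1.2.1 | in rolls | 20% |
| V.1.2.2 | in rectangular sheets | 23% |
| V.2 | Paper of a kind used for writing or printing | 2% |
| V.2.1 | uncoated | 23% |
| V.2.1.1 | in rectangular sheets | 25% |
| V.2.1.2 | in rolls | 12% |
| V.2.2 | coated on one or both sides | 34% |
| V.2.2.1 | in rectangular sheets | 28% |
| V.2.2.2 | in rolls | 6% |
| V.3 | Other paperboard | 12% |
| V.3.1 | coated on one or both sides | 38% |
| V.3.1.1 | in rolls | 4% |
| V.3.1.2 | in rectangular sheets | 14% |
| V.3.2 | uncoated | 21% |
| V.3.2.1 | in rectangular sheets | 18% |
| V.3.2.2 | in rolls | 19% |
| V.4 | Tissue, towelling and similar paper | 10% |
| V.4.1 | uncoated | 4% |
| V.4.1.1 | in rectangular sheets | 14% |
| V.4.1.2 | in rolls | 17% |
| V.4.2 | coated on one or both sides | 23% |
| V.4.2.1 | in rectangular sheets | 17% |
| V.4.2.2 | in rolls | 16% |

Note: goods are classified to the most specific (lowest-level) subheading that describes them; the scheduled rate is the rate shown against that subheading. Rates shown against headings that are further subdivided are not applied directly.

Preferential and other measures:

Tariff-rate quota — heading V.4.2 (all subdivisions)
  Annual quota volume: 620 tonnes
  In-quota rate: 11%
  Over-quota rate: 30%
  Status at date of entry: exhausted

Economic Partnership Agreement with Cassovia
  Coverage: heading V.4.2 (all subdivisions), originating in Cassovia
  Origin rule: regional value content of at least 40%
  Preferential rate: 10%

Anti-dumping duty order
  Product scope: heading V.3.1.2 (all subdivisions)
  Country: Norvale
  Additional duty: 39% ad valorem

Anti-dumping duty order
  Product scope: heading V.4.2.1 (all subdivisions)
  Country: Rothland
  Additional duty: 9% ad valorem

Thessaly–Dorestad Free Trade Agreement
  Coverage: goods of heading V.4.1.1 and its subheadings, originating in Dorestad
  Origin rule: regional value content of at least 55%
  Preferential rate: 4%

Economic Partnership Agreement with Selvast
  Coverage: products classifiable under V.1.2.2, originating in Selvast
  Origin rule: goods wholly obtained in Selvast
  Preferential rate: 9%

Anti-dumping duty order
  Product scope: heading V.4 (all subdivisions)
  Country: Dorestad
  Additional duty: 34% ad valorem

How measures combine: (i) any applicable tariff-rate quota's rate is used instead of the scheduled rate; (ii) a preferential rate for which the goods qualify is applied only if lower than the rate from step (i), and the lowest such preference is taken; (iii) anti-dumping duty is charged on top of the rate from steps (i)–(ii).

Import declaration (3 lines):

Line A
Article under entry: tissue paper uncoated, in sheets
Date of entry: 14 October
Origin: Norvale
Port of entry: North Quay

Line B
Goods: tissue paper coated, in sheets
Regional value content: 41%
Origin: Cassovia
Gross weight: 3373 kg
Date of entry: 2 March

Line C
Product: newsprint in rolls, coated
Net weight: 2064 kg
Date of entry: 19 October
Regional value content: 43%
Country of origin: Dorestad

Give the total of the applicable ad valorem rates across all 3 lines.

Line A: tissue paper → V.4; uncoated → V.4.1; in sheets → V.4.1.1. Scheduled 14%. No special measure applies. → 14%.
Line B: tissue paper → V.4; coated → V.4.2; in sheets → V.4.2.1. Scheduled 17%. quota on V.4.2 exhausted → over-quota 30%; Cassovia agreement on V.4.2: RVC ≥ 40% → 10% available; preferential 10%. → 10%.
Line C: newsprint → V.1; coated → V.1.2; in rolls → V.1.2.1. Scheduled 20%. Dorestad agreement on V.4.1.1: V.1.2.1 not covered. → 20%.
Sum: 14% + 10% + 20% = 44%.

44%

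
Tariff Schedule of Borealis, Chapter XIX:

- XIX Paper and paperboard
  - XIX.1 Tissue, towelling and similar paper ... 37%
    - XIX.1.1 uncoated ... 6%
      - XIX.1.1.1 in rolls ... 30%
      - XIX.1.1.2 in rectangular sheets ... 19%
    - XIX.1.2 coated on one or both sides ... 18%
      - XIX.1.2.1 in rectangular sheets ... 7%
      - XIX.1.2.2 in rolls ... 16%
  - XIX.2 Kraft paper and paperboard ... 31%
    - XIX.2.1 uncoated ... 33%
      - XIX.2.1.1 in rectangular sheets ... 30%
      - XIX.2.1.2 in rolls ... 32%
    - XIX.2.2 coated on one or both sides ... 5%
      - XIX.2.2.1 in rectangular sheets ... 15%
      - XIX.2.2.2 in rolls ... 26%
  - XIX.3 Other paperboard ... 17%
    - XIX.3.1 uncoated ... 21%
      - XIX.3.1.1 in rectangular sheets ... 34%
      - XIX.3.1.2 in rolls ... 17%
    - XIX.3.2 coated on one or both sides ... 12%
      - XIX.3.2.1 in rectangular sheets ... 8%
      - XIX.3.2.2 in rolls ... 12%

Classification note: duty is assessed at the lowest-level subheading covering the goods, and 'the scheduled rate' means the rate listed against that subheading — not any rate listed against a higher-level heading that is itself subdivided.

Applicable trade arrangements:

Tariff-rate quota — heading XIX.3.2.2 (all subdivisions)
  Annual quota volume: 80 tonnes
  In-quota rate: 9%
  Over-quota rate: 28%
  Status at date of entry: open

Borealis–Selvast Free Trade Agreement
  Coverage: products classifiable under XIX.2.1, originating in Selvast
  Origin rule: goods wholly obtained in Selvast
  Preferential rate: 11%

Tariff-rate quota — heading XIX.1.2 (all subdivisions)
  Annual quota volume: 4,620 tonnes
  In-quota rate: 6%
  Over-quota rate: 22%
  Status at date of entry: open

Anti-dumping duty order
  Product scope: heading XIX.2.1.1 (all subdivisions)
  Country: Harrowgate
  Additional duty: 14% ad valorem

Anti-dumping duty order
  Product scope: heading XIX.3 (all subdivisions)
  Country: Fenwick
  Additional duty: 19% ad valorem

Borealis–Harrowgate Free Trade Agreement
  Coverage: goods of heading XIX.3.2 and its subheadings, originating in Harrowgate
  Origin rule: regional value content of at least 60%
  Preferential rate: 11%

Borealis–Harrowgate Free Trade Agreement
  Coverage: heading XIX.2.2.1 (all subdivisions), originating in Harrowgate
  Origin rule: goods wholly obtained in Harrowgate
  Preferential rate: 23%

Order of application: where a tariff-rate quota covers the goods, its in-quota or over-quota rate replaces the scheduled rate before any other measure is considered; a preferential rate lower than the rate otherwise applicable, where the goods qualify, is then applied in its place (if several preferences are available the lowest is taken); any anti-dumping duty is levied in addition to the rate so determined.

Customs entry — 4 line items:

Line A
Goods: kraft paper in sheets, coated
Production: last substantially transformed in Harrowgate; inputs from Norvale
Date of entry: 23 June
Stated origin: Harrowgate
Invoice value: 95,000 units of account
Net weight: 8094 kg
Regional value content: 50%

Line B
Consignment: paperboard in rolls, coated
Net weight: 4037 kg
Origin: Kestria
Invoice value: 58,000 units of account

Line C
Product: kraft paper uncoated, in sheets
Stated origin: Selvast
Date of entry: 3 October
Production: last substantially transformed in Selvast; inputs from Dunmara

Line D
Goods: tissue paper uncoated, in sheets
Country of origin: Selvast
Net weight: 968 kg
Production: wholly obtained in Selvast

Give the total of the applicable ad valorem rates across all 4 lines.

73%

Line A: kraft paper → XIX.2; coated → XIX.2.2; in sheets → XIX.2.2.1. Scheduled 15%. Harrowgate agreement on XIX.3.2: XIX.2.2.1 not covered; Harrowgate agreement on XIX.2.2.1: not wholly obtained. → 15%.
Line B: paperboard → XIX.3; coated → XIX.3.2; in rolls → XIX.3.2.2. Scheduled 12%. quota on XIX.3.2.2 open → in-quota 9%. → 9%.
Line C: kraft paper → XIX.2; uncoated → XIX.2.1; in sheets → XIX.2.1.1. Scheduled 30%. Selvast agreement on XIX.2.1: not wholly obtained. → 30%.
Line D: tissue paper → XIX.1; uncoated → XIX.1.1; in sheets → XIX.1.1.2. Scheduled 19%. Selvast agreement on XIX.2.1: XIX.1.1.2 not covered. → 19%.
Sum: 15% + 9% + 30% + 19% = 73%.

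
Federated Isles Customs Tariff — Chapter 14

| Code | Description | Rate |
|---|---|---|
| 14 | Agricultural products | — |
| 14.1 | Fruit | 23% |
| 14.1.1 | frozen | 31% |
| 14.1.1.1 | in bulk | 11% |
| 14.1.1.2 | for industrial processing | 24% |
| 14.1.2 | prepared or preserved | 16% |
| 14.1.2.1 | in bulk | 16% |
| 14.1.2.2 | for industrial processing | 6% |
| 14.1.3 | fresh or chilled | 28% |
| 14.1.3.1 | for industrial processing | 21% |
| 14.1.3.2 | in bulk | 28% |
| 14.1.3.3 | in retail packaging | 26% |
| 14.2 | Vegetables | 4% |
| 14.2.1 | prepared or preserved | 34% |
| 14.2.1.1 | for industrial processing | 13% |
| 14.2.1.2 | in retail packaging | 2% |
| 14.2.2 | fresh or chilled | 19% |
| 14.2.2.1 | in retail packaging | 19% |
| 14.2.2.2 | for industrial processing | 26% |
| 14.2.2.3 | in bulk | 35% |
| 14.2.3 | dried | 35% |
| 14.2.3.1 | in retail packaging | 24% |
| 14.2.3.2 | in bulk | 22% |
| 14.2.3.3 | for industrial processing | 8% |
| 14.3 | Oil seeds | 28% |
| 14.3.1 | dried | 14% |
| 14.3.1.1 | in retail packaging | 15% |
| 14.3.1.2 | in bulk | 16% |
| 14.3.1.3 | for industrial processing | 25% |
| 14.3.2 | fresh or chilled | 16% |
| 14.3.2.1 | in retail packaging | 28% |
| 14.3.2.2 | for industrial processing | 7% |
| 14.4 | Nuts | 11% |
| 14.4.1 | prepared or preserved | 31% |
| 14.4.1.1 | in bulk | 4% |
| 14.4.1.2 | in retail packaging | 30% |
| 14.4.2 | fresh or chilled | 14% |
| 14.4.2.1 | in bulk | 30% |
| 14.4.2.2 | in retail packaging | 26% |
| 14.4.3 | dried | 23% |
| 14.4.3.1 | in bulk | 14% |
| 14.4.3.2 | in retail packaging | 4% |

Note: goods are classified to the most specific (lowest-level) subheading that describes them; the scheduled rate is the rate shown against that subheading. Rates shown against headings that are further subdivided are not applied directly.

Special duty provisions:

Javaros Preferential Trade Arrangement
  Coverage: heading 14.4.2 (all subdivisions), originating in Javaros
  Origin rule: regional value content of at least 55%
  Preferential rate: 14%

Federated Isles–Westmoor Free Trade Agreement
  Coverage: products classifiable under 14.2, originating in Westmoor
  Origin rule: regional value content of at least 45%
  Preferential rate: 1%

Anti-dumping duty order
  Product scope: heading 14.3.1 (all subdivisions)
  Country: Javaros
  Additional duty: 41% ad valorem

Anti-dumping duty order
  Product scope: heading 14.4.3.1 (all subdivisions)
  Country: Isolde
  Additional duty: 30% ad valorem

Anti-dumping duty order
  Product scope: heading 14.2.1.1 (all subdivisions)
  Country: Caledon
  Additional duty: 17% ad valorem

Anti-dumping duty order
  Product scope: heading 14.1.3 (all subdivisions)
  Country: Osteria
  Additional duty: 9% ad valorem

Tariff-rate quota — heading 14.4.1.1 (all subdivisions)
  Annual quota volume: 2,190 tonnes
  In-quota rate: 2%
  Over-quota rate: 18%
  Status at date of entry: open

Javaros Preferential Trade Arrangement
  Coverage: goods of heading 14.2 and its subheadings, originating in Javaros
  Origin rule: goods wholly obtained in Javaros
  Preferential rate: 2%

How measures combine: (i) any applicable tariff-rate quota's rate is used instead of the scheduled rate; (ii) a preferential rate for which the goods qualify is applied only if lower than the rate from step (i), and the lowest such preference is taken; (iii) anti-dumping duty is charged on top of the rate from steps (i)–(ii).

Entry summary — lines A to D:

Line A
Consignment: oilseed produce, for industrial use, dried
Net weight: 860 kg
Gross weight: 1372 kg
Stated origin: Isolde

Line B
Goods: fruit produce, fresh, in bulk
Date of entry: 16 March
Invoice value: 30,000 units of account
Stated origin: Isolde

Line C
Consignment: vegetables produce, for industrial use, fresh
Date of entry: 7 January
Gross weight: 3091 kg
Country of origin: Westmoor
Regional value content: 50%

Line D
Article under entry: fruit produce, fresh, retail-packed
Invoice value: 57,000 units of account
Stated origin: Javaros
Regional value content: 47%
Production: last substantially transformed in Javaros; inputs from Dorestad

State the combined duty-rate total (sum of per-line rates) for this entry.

Line A: oilseed → 14.3; dried → 14.3.1; for industrial use → 14.3.1.3. Scheduled 25%. No special measure applies. → 25%.
Line B: fruit → 14.1; fresh → 14.1.3; in bulk → 14.1.3.2. Scheduled 28%. No special measure applies. → 28%.
Line C: vegetables → 14.2; fresh → 14.2.2; for industrial use → 14.2.2.2. Scheduled 26%. Westmoor agreement on 14.2: RVC ≥ 45% → 1% available; preferential 1%. → 1%.
Line D: fruit → 14.1; fresh → 14.1.3; retail-packed → 14.1.3.3. Scheduled 26%. Javaros agreement on 14.4.2: 14.1.3.3 not covered; Javaros agreement on 14.2: 14.1.3.3 not covered. → 26%.
Sum: 25% + 28% + 1% + 26% = 80%.

80%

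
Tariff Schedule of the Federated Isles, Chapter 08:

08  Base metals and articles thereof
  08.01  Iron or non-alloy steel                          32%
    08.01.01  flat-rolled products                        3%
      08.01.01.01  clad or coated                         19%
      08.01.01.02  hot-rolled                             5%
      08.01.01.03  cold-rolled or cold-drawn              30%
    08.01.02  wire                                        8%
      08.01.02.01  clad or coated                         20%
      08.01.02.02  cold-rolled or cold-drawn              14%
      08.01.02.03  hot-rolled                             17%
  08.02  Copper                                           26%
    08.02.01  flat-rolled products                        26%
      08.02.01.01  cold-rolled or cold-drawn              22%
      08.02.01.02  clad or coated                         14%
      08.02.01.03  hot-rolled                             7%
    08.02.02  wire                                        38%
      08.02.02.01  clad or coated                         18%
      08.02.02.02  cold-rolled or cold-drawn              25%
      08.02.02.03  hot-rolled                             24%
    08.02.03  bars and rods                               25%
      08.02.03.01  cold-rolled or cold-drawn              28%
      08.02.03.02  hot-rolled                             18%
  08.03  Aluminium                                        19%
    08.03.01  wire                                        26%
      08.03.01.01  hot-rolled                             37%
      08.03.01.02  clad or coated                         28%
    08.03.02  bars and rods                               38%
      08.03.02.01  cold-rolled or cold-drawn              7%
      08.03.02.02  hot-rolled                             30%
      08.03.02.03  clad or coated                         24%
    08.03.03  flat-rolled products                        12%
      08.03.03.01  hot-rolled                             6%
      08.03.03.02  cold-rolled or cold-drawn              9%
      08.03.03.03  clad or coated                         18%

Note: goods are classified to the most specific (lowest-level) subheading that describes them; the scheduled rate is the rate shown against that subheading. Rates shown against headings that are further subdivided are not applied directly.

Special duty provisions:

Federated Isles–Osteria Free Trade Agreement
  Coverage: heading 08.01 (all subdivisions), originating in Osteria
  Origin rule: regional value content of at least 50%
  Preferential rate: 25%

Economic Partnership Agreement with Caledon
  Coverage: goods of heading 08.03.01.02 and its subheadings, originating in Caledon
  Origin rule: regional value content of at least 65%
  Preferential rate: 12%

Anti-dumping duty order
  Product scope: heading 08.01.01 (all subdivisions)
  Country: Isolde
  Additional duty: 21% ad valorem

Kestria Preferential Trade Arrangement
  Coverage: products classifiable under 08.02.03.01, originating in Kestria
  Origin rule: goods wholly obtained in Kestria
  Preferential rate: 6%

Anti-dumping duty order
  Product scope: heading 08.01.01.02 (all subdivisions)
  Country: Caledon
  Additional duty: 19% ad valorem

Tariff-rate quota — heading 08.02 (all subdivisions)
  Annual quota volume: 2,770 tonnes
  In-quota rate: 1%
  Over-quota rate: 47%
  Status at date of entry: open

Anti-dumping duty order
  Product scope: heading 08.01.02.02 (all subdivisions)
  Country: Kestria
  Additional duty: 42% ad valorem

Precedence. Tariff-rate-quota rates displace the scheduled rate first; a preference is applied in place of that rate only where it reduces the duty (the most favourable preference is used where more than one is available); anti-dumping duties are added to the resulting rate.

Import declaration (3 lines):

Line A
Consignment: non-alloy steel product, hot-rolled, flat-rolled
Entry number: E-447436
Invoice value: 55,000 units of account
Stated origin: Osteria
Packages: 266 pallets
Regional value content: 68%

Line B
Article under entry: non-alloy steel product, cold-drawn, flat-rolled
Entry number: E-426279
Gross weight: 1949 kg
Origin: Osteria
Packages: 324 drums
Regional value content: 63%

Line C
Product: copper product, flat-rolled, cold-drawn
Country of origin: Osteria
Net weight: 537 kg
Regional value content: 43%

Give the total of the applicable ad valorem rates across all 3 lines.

31%

Line A: non-alloy steel → 08.01; flat-rolled → 08.01.01; hot-rolled → 08.01.01.02. Scheduled 5%. Osteria agreement on 08.01: RVC ≥ 50% → 25% available; preference 25% not lower than 5% → no reduction. → 5%.
Line B: non-alloy steel → 08.01; flat-rolled → 08.01.01; cold-drawn → 08.01.01.03. Scheduled 30%. Osteria agreement on 08.01: RVC ≥ 50% → 25% available; preferential 25%. → 25%.
Line C: copper → 08.02; flat-rolled → 08.02.01; cold-drawn → 08.02.01.01. Scheduled 22%. quota on 08.02 open → in-quota 1%; Osteria agreement on 08.01: 08.02.01.01 not covered. → 1%.
Sum: 5% + 25% + 1% = 31%.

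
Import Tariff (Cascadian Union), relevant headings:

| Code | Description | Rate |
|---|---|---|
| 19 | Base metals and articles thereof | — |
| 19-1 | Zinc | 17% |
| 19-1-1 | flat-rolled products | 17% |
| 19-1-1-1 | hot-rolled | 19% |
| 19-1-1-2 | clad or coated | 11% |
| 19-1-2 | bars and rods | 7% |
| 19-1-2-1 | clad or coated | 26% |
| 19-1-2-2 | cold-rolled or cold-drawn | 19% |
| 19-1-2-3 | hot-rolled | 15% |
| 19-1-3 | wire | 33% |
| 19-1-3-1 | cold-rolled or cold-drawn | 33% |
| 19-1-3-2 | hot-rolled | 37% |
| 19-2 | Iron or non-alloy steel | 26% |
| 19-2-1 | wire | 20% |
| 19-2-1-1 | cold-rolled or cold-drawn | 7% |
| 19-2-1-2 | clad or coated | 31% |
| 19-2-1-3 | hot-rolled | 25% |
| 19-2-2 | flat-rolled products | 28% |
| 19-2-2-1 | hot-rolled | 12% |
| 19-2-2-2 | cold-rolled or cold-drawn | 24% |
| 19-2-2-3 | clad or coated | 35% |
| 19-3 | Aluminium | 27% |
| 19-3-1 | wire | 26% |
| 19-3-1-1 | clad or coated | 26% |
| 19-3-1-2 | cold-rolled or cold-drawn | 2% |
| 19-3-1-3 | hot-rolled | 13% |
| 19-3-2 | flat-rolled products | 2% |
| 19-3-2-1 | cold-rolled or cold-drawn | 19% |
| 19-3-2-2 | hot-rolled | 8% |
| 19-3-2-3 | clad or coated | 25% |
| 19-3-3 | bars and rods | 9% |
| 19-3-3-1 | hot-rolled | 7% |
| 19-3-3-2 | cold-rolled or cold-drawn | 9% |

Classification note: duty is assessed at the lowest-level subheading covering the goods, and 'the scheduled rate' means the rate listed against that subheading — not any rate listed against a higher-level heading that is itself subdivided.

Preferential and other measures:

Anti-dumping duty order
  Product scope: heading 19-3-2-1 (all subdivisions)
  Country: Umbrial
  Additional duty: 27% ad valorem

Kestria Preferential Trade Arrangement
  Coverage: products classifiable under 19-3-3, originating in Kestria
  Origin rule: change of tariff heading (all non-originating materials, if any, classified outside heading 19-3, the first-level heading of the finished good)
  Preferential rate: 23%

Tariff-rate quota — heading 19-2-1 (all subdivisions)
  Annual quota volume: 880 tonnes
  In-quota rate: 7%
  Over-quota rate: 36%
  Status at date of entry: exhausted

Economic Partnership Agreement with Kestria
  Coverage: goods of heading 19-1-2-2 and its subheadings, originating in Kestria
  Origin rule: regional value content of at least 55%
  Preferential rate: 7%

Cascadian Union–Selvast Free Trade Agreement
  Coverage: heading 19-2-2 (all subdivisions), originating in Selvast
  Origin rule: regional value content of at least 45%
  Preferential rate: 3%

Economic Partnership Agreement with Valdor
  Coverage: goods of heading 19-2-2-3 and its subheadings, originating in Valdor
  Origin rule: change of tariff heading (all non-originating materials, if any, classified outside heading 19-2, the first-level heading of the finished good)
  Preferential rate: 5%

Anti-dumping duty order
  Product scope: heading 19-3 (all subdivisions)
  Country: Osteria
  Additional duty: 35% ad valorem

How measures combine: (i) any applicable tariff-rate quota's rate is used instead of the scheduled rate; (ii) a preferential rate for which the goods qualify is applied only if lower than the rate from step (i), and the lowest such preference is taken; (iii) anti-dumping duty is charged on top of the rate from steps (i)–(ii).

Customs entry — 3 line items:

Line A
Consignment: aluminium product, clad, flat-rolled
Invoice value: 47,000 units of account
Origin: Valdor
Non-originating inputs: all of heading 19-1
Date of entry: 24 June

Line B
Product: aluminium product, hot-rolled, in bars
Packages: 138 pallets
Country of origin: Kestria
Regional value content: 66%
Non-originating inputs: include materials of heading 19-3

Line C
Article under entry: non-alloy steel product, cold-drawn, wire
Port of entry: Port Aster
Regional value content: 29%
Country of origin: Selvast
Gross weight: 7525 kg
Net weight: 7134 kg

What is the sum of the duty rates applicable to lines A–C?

Line A: aluminium → 19-3; flat-rolled → 19-3-2; clad → 19-3-2-3. Scheduled 25%. Valdor agreement on 19-2-2-3: 19-3-2-3 not covered. → 25%.
Line B: aluminium → 19-3; in bars → 19-3-3; hot-rolled → 19-3-3-1. Scheduled 7%. Kestria agreement on 19-3-3: CTH not met; Kestria agreement on 19-1-2-2: 19-3-3-1 not covered. → 7%.
Line C: non-alloy steel → 19-2; wire → 19-2-1; cold-drawn → 19-2-1-1. Scheduled 7%. quota on 19-2-1 exhausted → over-quota 36%; Selvast agreement on 19-2-2: 19-2-1-1 not covered. → 36%.
Sum: 25% + 7% + 36% = 68%.

68%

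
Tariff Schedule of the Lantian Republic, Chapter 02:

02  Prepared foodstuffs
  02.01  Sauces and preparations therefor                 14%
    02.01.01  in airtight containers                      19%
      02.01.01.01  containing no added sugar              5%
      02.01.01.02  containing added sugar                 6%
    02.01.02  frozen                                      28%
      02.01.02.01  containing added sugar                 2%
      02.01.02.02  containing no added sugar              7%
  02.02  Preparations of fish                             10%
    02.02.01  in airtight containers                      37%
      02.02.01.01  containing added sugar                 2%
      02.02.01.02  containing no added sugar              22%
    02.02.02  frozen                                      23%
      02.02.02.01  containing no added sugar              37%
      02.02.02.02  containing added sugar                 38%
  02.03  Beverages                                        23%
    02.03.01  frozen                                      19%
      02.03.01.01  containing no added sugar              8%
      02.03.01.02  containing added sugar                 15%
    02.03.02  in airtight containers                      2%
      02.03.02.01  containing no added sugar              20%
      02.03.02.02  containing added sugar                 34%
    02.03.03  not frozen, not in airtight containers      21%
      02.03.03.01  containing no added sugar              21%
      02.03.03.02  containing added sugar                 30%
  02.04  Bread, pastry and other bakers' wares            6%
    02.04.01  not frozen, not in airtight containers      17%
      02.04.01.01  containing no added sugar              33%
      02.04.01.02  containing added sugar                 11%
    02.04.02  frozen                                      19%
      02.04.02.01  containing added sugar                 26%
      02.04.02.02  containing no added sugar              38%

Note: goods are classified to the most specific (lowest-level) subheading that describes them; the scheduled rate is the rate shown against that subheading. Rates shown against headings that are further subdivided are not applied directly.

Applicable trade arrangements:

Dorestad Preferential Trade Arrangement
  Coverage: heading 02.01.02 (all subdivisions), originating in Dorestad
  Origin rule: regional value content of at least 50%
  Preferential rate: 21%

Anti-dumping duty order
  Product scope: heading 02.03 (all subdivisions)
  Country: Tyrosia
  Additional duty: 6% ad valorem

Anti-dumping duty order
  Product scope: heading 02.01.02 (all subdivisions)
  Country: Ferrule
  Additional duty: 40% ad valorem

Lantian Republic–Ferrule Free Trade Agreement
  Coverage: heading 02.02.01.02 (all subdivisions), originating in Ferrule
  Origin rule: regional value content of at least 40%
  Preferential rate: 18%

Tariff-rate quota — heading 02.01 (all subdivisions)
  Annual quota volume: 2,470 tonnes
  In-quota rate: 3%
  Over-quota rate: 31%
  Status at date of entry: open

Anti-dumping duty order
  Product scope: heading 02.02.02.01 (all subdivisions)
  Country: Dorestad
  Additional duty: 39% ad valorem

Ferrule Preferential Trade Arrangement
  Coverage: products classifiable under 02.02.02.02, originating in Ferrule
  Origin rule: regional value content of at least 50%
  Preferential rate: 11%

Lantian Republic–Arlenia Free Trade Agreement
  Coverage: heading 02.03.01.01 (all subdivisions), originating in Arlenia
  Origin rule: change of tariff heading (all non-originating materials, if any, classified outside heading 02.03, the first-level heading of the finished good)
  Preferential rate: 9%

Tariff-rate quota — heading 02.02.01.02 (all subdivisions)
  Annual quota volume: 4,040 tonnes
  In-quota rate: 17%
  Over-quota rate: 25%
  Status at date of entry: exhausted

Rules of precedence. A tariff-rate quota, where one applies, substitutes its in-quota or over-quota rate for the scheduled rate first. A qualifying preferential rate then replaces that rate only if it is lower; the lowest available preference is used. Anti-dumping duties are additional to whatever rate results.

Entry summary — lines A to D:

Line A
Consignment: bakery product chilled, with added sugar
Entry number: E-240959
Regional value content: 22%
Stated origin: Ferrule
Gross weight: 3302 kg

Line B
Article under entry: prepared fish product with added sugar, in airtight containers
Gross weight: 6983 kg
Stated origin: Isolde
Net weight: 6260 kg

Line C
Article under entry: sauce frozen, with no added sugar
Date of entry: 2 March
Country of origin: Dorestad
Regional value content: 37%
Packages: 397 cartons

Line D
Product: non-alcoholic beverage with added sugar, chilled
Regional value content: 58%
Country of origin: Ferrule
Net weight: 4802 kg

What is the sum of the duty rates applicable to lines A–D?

Line A: bakery product → 02.04; chilled → 02.04.01; with added sugar → 02.04.01.02. Scheduled 11%. Ferrule agreement on 02.02.01.02: 02.04.01.02 not covered; Ferrule agreement on 02.02.02.02: 02.04.01.02 not covered. → 11%.
Line B: prepared fish product → 02.02; in airtight containers → 02.02.01; with added sugar → 02.02.01.01. Scheduled 2%. No special measure applies. → 2%.
Line C: sauce → 02.01; frozen → 02.01.02; with no added sugar → 02.01.02.02. Scheduled 7%. quota on 02.01 open → in-quota 3%; Dorestad agreement on 02.01.02: RVC < 50%. → 3%.
Line D: non-alcoholic beverage → 02.03; chilled → 02.03.03; with added sugar → 02.03.03.02. Scheduled 30%. Ferrule agreement on 02.02.01.02: 02.03.03.02 not covered; Ferrule agreement on 02.02.02.02: 02.03.03.02 not covered. → 30%.
Sum: 11% + 2% + 3% + 30% = 46%.

46%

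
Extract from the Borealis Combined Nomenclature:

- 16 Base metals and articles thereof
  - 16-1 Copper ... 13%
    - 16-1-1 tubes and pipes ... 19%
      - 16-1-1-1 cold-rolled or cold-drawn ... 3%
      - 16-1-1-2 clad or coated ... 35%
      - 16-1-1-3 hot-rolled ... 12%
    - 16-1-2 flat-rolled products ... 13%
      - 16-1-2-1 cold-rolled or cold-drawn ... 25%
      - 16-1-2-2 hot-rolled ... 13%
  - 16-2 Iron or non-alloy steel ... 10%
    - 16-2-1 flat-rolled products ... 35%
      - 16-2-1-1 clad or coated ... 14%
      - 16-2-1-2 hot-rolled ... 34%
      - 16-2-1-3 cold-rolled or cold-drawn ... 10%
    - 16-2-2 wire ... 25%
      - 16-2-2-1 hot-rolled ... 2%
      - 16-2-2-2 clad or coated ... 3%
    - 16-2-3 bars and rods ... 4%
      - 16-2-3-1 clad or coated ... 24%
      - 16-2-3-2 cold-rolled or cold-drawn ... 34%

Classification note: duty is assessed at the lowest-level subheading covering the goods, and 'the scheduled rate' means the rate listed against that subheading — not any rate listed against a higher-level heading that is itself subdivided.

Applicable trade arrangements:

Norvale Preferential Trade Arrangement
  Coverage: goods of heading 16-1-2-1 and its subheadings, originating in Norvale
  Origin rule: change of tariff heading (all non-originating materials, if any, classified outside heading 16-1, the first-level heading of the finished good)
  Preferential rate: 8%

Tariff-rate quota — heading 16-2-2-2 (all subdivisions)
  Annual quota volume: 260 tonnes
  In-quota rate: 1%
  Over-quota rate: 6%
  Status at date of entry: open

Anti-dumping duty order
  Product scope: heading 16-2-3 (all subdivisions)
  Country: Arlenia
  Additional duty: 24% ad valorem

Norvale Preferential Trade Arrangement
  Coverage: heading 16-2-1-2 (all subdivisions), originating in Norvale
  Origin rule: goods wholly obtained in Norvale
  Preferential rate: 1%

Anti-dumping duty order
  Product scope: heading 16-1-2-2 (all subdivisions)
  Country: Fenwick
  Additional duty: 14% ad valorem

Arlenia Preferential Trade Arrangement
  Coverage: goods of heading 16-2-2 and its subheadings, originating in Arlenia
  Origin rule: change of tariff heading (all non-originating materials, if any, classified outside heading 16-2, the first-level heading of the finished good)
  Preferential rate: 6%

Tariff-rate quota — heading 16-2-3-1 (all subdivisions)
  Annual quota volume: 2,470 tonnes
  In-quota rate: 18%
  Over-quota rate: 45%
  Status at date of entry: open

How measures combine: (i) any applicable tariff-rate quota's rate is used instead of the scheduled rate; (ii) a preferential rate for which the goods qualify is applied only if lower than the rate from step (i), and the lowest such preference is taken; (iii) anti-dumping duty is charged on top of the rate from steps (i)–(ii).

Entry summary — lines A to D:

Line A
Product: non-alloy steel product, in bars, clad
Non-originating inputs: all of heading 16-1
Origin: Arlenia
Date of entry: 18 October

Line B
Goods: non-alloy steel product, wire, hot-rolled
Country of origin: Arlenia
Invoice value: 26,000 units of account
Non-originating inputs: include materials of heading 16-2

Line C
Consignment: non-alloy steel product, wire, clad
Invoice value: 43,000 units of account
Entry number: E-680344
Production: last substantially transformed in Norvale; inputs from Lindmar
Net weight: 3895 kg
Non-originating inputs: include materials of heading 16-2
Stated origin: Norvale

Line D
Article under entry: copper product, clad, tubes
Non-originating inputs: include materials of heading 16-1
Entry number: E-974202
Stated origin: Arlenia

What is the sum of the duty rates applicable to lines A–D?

80%

Line A: non-alloy steel → 16-2; in bars → 16-2-3; clad → 16-2-3-1. Scheduled 24%. quota on 16-2-3-1 open → in-quota 18%; Arlenia agreement on 16-2-2: 16-2-3-1 not covered; anti-dumping (Arlenia, 16-2-3): +24%; total 18% + 24% = 42%. → 42%.
Line B: non-alloy steel → 16-2; wire → 16-2-2; hot-rolled → 16-2-2-1. Scheduled 2%. Arlenia agreement on 16-2-2: CTH not met. → 2%.
Line C: non-alloy steel → 16-2; wire → 16-2-2; clad → 16-2-2-2. Scheduled 3%. quota on 16-2-2-2 open → in-quota 1%; Norvale agreement on 16-1-2-1: 16-2-2-2 not covered; Norvale agreement on 16-2-1-2: 16-2-2-2 not covered. → 1%.
Line D: copper → 16-1; tubes → 16-1-1; clad → 16-1-1-2. Scheduled 35%. Arlenia agreement on 16-2-2: 16-1-1-2 not covered. → 35%.
Sum: 42% + 2% + 1% + 35% = 80%.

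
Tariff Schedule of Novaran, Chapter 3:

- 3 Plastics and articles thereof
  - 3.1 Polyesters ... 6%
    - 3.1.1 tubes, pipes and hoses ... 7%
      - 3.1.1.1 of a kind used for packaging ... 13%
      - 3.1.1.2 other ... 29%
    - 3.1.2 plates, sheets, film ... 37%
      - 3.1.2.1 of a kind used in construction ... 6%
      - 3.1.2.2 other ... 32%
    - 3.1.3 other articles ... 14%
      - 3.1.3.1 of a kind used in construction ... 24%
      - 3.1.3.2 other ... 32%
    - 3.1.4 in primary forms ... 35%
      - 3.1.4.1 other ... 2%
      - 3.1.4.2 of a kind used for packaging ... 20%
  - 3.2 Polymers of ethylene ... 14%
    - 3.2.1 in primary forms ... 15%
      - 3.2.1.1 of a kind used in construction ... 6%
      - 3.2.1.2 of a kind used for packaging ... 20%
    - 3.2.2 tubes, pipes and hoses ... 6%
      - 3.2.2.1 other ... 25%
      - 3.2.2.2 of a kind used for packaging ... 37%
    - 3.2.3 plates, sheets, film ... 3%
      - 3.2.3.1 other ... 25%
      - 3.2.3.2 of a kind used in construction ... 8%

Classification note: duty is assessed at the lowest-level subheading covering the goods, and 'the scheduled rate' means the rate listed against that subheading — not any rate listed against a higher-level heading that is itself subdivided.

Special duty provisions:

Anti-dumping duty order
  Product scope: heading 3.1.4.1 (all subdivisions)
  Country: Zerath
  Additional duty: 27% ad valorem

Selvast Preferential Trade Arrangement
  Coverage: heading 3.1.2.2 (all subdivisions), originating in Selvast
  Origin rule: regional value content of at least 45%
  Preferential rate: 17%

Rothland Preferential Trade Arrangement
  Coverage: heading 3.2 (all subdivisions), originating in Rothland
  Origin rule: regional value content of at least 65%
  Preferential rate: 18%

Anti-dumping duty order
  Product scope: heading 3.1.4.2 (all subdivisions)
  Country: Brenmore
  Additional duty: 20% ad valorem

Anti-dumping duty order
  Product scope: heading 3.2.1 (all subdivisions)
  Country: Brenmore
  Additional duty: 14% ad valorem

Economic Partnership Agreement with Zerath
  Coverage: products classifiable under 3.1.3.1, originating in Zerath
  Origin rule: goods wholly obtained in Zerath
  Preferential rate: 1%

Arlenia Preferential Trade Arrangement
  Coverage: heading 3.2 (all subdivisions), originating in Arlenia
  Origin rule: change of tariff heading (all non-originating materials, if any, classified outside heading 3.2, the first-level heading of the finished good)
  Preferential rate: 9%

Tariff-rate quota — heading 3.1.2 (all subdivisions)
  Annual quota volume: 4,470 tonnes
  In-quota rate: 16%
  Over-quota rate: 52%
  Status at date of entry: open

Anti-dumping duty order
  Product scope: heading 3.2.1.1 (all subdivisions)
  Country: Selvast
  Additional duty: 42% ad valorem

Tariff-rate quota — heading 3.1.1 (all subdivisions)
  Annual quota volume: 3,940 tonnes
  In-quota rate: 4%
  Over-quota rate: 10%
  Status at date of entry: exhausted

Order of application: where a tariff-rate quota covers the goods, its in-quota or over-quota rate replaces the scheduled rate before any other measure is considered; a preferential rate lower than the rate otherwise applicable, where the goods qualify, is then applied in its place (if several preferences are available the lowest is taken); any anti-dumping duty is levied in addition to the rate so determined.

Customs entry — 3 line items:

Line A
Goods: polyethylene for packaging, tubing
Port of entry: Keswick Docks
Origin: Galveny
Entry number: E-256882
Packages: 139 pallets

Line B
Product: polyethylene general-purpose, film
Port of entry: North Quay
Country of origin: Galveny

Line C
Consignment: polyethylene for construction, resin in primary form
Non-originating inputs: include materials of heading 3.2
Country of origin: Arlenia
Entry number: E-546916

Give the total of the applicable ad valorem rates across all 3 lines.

Line A: polyethylene → 3.2; tubing → 3.2.2; for packaging → 3.2.2.2. Scheduled 37%. No special measure applies. → 37%.
Line B: polyethylene → 3.2; film → 3.2.3; general-purpose → 3.2.3.1. Scheduled 25%. No special measure applies. → 25%.
Line C: polyethylene → 3.2; resin in primary form → 3.2.1; for construction → 3.2.1.1. Scheduled 6%. Arlenia agreement on 3.2: CTH not met. → 6%.
Sum: 37% + 25% + 6% = 68%.

68%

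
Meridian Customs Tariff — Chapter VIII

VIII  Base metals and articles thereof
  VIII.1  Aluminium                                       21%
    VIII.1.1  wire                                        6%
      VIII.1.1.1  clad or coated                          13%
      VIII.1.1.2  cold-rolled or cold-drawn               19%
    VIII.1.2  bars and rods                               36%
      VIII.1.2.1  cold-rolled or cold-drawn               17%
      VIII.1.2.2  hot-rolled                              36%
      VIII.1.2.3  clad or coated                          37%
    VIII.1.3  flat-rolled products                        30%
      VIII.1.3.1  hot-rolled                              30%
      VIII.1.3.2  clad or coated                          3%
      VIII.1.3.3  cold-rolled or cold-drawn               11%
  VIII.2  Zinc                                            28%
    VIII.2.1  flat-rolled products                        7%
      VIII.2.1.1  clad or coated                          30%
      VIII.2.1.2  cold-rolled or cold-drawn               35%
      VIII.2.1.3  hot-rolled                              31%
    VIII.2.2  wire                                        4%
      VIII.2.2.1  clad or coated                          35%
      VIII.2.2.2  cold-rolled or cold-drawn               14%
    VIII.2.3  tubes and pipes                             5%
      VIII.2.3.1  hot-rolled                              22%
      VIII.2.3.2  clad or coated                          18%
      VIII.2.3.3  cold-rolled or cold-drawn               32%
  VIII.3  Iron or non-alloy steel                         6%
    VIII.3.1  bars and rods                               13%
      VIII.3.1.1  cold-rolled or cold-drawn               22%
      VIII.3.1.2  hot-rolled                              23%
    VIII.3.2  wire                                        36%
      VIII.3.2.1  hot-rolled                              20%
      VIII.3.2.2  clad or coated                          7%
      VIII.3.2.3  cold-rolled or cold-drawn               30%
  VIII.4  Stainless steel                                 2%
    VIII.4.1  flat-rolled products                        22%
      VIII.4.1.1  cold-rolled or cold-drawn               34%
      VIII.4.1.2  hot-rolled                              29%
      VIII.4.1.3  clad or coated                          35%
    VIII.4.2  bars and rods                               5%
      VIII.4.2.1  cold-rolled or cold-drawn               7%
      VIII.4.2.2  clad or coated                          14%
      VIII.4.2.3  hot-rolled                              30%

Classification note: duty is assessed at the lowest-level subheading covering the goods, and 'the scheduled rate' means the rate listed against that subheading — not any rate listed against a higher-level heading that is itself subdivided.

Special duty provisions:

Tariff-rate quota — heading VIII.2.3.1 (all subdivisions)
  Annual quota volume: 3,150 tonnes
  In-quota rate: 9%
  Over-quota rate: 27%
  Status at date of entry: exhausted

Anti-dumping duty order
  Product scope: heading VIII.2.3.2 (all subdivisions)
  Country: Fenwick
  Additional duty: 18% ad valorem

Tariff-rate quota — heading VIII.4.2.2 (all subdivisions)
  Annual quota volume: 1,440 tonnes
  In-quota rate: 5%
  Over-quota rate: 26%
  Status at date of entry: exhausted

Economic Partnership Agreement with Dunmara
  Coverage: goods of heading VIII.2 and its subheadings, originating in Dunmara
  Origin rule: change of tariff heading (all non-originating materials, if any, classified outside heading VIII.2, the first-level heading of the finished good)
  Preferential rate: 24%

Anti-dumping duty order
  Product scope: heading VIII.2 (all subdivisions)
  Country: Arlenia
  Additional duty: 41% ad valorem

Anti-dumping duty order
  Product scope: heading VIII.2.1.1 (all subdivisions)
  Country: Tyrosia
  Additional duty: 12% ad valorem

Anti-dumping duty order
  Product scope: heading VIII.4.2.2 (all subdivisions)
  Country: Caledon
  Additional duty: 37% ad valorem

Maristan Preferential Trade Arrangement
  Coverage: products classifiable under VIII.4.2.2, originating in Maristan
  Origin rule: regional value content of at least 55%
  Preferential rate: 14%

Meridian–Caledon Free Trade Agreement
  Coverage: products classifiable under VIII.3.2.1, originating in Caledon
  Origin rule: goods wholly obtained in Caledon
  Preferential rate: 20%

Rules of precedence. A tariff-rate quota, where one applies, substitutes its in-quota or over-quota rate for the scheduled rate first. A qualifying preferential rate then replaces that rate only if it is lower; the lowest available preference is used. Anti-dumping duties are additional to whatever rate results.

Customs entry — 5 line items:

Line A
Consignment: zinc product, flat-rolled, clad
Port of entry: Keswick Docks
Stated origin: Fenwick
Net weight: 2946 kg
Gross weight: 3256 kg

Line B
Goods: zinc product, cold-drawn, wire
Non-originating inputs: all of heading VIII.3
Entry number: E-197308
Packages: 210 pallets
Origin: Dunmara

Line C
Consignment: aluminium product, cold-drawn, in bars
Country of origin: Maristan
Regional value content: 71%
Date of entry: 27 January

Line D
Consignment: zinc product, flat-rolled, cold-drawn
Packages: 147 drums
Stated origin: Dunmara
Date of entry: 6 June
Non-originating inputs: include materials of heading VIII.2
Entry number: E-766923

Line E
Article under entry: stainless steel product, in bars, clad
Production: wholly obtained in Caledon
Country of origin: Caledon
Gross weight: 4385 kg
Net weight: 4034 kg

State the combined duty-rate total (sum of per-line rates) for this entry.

159%

Line A: zinc → VIII.2; flat-rolled → VIII.2.1; clad → VIII.2.1.1. Scheduled 30%. No special measure applies. → 30%.
Line B: zinc → VIII.2; wire → VIII.2.2; cold-drawn → VIII.2.2.2. Scheduled 14%. Dunmara agreement on VIII.2: CTH met → 24% available; preference 24% not lower than 14% → no reduction. → 14%.
Line C: aluminium → VIII.1; in bars → VIII.1.2; cold-drawn → VIII.1.2.1. Scheduled 17%. Maristan agreement on VIII.4.2.2: VIII.1.2.1 not covered. → 17%.
Line D: zinc → VIII.2; flat-rolled → VIII.2.1; cold-drawn → VIII.2.1.2. Scheduled 35%. Dunmara agreement on VIII.2: CTH not met. → 35%.
Line E: stainless steel → VIII.4; in bars → VIII.4.2; clad → VIII.4.2.2. Scheduled 14%. quota on VIII.4.2.2 exhausted → over-quota 26%; Caledon agreement on VIII.3.2.1: VIII.4.2.2 not covered; anti-dumping (Caledon, VIII.4.2.2): +37%; total 26% + 37% = 63%. → 63%.
Sum: 30% + 14% + 17% + 35% + 63% = 159%.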